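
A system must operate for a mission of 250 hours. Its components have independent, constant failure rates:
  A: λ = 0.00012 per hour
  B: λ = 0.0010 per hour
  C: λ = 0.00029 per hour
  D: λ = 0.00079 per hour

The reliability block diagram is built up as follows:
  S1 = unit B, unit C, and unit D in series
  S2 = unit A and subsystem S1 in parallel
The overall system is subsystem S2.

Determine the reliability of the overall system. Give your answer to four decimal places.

R(A) = exp(−0.00012 × 250) = 0.970446
R(B) = exp(−0.0010 × 250) = 0.778801
R(C) = exp(−0.00029 × 250) = 0.930066
R(D) = exp(−0.00079 × 250) = 0.820780
Series (B, C, and D): 0.778801 × 0.930066 × 0.820780 = 0.594521
Parallel (A and [0.594521]): 1 − (1 − 0.970446)(1 − 0.594521) = 0.9880

0.9880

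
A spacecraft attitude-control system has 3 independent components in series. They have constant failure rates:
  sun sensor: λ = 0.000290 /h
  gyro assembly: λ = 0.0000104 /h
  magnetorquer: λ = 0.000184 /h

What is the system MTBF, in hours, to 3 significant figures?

2060

Series of exponential components: λ_sys = Σ λ_i
λ_sys = 0.000290 + 0.0000104 + 0.000184 = 4.8440e-04 /h
MTBF = 1 / λ_sys = 2060 h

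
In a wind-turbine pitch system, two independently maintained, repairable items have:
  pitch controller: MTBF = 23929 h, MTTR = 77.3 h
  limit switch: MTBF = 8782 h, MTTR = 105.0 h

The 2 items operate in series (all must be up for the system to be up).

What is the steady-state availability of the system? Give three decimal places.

A(pitch controller) = MTBF/(MTBF+MTTR) = 23929/(23929+77.3) = 0.996780
A(limit switch) = MTBF/(MTBF+MTTR) = 8782/(8782+105.0) = 0.988185
Series availability: 0.996780 × 0.988185 = 0.985

0.985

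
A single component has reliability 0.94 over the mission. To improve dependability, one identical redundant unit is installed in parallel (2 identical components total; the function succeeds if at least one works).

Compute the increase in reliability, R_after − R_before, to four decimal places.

R_before = 0.94
R_after = 1 − (1 − 0.94)^2 = 0.9964
ΔR = 0.9964 − 0.94 = 0.0564

0.0564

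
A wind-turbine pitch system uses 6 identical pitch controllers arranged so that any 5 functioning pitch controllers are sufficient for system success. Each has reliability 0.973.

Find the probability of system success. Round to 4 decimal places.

0.9898

R = Σ_{i=5}^{6} C(6,i) p^i (1−p)^{6−i} with p = 0.973
C(6,5)·0.973^5·0.027^1 = 0.141280
C(6,6)·0.973^6·0.027^0 = 0.848549
Sum = 0.9898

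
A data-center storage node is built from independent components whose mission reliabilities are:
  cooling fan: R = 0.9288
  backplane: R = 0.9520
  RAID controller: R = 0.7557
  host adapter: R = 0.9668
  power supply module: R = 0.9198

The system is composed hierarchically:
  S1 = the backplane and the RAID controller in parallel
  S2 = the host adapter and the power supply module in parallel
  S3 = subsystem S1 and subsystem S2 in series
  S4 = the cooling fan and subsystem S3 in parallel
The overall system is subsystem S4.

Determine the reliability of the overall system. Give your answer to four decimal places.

Parallel (backplane and RAID controller): 1 − (1 − 0.952000)(1 − 0.755700) = 0.988274
Parallel (host adapter and power supply module): 1 − (1 − 0.966800)(1 − 0.919800) = 0.997337
Series ([0.988274] and [0.997337]): 0.988274 × 0.997337 = 0.985642
Parallel (cooling fan and [0.985642]): 1 − (1 − 0.928800)(1 − 0.985642) = 0.9990

0.9990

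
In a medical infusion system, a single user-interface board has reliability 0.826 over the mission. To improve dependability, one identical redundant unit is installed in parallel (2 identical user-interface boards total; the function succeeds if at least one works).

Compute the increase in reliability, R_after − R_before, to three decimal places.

R_before = 0.826
R_after = 1 − (1 − 0.826)^2 = 0.970
ΔR = 0.970 − 0.826 = 0.144

0.144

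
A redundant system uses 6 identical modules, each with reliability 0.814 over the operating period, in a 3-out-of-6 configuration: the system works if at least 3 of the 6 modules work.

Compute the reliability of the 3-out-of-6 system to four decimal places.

R = Σ_{i=3}^{6} C(6,i) p^i (1−p)^{6−i} with p = 0.814
C(6,3)·0.814^3·0.186^3 = 0.069413
C(6,4)·0.814^4·0.186^2 = 0.227832
C(6,5)·0.814^5·0.186^1 = 0.398829
C(6,6)·0.814^6·0.186^0 = 0.290902
Sum = 0.9870

0.9870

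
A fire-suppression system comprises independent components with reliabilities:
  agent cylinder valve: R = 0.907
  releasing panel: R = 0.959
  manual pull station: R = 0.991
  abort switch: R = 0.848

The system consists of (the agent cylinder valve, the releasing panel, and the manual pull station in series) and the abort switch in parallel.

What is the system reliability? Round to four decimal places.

0.9790

Series (agent cylinder valve, releasing panel, and manual pull station): 0.907000 × 0.959000 × 0.991000 = 0.861985
Parallel ([0.861985] and abort switch): 1 − (1 − 0.861985)(1 − 0.848000) = 0.9790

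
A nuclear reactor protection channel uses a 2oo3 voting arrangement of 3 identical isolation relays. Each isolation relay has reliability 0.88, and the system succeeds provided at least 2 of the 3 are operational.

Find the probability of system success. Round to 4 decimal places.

0.9603

R = Σ_{i=2}^{3} C(3,i) p^i (1−p)^{3−i} with p = 0.88
C(3,2)·0.88^2·0.12^1 = 0.278784
C(3,3)·0.88^3·0.12^0 = 0.681472
Sum = 0.9603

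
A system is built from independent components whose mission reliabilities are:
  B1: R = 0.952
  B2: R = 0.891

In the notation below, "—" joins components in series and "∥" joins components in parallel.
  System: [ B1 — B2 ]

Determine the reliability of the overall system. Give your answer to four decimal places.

Series (B1 and B2): 0.952000 × 0.891000 = 0.8482

0.8482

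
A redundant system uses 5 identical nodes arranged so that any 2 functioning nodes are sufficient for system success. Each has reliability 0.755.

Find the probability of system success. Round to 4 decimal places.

0.9855

R = Σ_{i=2}^{5} C(5,i) p^i (1−p)^{5−i} with p = 0.755
C(5,2)·0.755^2·0.245^3 = 0.083829
C(5,3)·0.755^3·0.245^2 = 0.258329
C(5,4)·0.755^4·0.245^1 = 0.398037
C(5,5)·0.755^5·0.245^0 = 0.245321
Sum = 0.9855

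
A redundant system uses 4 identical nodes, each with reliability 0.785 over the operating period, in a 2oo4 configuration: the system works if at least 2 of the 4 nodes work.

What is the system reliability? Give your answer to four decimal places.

0.9667

R = Σ_{i=2}^{4} C(4,i) p^i (1−p)^{4−i} with p = 0.785
C(4,2)·0.785^2·0.215^2 = 0.170910
C(4,3)·0.785^3·0.215^1 = 0.416013
C(4,4)·0.785^4·0.215^0 = 0.379733
Sum = 0.9667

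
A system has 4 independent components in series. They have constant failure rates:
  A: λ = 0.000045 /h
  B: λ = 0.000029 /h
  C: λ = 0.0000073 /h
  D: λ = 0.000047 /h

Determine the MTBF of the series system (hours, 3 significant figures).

Series of exponential components: λ_sys = Σ λ_i
λ_sys = 0.000045 + 0.000029 + 0.0000073 + 0.000047 = 1.2830e-04 /h
MTBF = 1 / λ_sys = 7790 h

7790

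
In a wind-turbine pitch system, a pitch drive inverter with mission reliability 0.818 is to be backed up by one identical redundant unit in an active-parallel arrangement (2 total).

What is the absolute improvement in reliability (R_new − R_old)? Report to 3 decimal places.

0.149

R_before = 0.818
R_after = 1 − (1 − 0.818)^2 = 0.967
ΔR = 0.967 − 0.818 = 0.149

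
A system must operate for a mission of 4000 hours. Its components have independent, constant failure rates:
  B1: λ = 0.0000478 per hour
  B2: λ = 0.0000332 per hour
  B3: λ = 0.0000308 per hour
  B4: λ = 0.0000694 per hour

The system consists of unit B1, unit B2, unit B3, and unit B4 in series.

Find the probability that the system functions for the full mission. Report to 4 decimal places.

0.4844

R(B1) = exp(−0.0000478 × 4000) = 0.825967
R(B2) = exp(−0.0000332 × 4000) = 0.875640
R(B3) = exp(−0.0000308 × 4000) = 0.884087
R(B4) = exp(−0.0000694 × 4000) = 0.757600
Series (B1, B2, B3, and B4): 0.825967 × 0.875640 × 0.884087 × 0.757600 = 0.4844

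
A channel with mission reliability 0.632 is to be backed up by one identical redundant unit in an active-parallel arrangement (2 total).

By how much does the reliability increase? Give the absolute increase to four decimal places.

R_before = 0.632
R_after = 1 − (1 − 0.632)^2 = 0.8646
ΔR = 0.8646 − 0.632 = 0.2326

0.2326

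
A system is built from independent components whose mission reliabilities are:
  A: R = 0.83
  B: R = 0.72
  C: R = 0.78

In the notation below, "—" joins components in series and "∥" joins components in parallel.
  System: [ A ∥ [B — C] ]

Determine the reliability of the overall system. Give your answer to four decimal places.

Series (B and C): 0.720000 × 0.780000 = 0.561600
Parallel (A and [0.561600]): 1 − (1 − 0.830000)(1 − 0.561600) = 0.9255

0.9255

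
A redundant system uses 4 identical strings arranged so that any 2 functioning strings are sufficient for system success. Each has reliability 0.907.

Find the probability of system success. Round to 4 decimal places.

0.9970

R = Σ_{i=2}^{4} C(4,i) p^i (1−p)^{4−i} with p = 0.907
C(4,2)·0.907^2·0.093^2 = 0.042691
C(4,3)·0.907^3·0.093^1 = 0.277565
C(4,4)·0.907^4·0.093^0 = 0.676751
Sum = 0.9970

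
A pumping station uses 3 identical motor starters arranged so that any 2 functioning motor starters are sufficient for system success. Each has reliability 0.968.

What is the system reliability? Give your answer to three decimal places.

0.997

R = Σ_{i=2}^{3} C(3,i) p^i (1−p)^{3−i} with p = 0.968
C(3,2)·0.968^2·0.032^1 = 0.08995
C(3,3)·0.968^3·0.032^0 = 0.90704
Sum = 0.997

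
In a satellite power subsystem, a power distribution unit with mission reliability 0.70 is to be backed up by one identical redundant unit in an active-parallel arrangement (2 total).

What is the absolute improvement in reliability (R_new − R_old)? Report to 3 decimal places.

R_before = 0.70
R_after = 1 − (1 − 0.70)^2 = 0.910
ΔR = 0.910 − 0.70 = 0.210

0.210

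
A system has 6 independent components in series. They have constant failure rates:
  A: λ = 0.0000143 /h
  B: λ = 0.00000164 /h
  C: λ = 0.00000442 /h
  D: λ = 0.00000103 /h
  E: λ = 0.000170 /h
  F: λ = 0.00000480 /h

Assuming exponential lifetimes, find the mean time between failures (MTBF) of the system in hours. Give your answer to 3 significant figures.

Series of exponential components: λ_sys = Σ λ_i
λ_sys = 0.0000143 + 0.00000164 + 0.00000442 + 0.00000103 + 0.000170 + 0.00000480 = 1.9619e-04 /h
MTBF = 1 / λ_sys = 5100 h

5100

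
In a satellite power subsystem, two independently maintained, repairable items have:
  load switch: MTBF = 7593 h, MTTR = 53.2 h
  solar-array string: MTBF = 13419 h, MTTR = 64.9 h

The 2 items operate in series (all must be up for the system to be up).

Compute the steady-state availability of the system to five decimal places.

A(load switch) = MTBF/(MTBF+MTTR) = 7593/(7593+53.2) = 0.993042
A(solar-array string) = MTBF/(MTBF+MTTR) = 13419/(13419+64.9) = 0.995187
Series availability: 0.993042 × 0.995187 = 0.98826

0.98826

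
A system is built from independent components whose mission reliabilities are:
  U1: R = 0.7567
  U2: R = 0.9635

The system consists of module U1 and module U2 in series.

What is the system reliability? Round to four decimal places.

Series (U1 and U2): 0.756700 × 0.963500 = 0.7291

0.7291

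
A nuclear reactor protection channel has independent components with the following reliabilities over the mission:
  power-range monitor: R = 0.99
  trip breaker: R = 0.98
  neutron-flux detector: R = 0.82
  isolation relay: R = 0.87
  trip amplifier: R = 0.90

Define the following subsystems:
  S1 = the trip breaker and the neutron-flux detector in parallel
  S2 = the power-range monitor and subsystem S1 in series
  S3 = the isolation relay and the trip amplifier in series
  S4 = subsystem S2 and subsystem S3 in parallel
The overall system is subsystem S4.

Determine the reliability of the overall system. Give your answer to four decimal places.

Parallel (trip breaker and neutron-flux detector): 1 − (1 − 0.980000)(1 − 0.820000) = 0.996400
Series (power-range monitor and [0.996400]): 0.990000 × 0.996400 = 0.986436
Series (isolation relay and trip amplifier): 0.870000 × 0.900000 = 0.783000
Parallel ([0.986436] and [0.783000]): 1 − (1 − 0.986436)(1 − 0.783000) = 0.9971

0.9971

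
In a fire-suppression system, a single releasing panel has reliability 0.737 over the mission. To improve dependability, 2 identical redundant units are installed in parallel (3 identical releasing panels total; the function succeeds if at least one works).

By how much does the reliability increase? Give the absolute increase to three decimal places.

R_before = 0.737
R_after = 1 − (1 − 0.737)^3 = 0.982
ΔR = 0.982 − 0.737 = 0.245

0.245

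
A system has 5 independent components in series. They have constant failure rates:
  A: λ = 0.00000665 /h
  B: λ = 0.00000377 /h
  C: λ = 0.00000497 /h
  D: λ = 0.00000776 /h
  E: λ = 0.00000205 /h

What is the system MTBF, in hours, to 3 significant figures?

39700

Series of exponential components: λ_sys = Σ λ_i
λ_sys = 0.00000665 + 0.00000377 + 0.00000497 + 0.00000776 + 0.00000205 = 2.5200e-05 /h
MTBF = 1 / λ_sys = 39700 h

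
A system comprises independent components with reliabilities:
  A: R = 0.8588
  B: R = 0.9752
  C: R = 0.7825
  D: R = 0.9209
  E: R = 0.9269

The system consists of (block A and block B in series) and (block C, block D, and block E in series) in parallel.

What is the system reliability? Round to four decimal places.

Series (A and B): 0.858800 × 0.975200 = 0.837502
Series (C, D, and E): 0.782500 × 0.920900 × 0.926900 = 0.667928
Parallel ([0.837502] and [0.667928]): 1 − (1 − 0.837502)(1 − 0.667928) = 0.9460

0.9460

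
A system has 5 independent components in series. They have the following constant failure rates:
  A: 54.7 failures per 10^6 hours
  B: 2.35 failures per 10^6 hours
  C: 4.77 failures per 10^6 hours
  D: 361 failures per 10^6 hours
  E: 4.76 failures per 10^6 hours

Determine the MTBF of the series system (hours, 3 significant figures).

Series of exponential components: λ_sys = Σ λ_i
λ_sys = 0.0000547 + 0.00000235 + 0.00000477 + 0.000361 + 0.00000476 = 4.2758e-04 /h
MTBF = 1 / λ_sys = 2340 h

2340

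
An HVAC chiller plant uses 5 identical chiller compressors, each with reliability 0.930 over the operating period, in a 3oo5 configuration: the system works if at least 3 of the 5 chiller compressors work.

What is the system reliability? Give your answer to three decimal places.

R = Σ_{i=3}^{5} C(5,i) p^i (1−p)^{5−i} with p = 0.930
C(5,3)·0.930^3·0.070^2 = 0.03941
C(5,4)·0.930^4·0.070^1 = 0.26182
C(5,5)·0.930^5·0.070^0 = 0.69569
Sum = 0.997

0.997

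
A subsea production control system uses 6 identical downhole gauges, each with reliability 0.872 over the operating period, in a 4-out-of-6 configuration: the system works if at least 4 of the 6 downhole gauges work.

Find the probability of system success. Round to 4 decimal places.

R = Σ_{i=4}^{6} C(6,i) p^i (1−p)^{6−i} with p = 0.872
C(6,4)·0.872^4·0.128^2 = 0.142094
C(6,5)·0.872^5·0.128^1 = 0.387207
C(6,6)·0.872^6·0.128^0 = 0.439642
Sum = 0.9689

0.9689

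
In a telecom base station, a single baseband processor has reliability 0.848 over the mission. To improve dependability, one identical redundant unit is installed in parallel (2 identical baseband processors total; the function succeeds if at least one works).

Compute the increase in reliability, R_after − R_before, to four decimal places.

0.1289

R_before = 0.848
R_after = 1 − (1 − 0.848)^2 = 0.9769
ΔR = 0.9769 − 0.848 = 0.1289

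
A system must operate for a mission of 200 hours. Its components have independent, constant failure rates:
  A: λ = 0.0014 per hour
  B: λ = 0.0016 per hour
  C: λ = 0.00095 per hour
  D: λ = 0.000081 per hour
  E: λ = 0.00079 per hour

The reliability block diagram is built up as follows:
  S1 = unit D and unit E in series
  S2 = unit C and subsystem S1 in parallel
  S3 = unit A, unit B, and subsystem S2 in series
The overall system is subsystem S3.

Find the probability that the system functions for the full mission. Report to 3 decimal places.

0.534

R(A) = exp(−0.0014 × 200) = 0.75578
R(B) = exp(−0.0016 × 200) = 0.72615
R(C) = exp(−0.00095 × 200) = 0.82696
R(D) = exp(−0.000081 × 200) = 0.98393
R(E) = exp(−0.00079 × 200) = 0.85385
Series (D and E): 0.98393 × 0.85385 = 0.84013
Parallel (C and [0.84013]): 1 − (1 − 0.82696)(1 − 0.84013) = 0.97234
Series (A, B, and [0.97234]): 0.75578 × 0.72615 × 0.97234 = 0.534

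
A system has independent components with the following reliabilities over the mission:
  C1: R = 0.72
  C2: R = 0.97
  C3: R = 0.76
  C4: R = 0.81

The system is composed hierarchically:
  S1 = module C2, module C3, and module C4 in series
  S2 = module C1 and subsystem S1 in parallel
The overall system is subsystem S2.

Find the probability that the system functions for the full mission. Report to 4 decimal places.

0.8872

Series (C2, C3, and C4): 0.970000 × 0.760000 × 0.810000 = 0.597132
Parallel (C1 and [0.597132]): 1 − (1 − 0.720000)(1 − 0.597132) = 0.8872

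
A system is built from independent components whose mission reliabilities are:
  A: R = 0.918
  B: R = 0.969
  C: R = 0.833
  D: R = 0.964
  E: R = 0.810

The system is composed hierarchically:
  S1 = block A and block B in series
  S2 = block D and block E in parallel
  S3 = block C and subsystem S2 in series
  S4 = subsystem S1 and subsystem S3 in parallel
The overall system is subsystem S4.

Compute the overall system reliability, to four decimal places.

Series (A and B): 0.918000 × 0.969000 = 0.889542
Parallel (D and E): 1 − (1 − 0.964000)(1 − 0.810000) = 0.993160
Series (C and [0.993160]): 0.833000 × 0.993160 = 0.827302
Parallel ([0.889542] and [0.827302]): 1 − (1 − 0.889542)(1 − 0.827302) = 0.9809

0.9809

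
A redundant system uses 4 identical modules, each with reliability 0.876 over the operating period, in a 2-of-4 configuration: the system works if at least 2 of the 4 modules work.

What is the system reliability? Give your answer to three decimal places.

R = Σ_{i=2}^{4} C(4,i) p^i (1−p)^{4−i} with p = 0.876
C(4,2)·0.876^2·0.124^2 = 0.07080
C(4,3)·0.876^3·0.124^1 = 0.33342
C(4,4)·0.876^4·0.124^0 = 0.58887
Sum = 0.993

0.993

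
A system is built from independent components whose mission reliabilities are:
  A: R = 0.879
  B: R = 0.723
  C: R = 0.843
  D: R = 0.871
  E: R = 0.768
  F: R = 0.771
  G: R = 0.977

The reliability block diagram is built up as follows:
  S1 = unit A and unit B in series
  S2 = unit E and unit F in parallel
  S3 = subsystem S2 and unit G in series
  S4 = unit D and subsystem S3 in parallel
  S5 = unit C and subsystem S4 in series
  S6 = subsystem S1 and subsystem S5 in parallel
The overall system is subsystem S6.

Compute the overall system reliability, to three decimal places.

0.940

Series (A and B): 0.87900 × 0.72300 = 0.63552
Parallel (E and F): 1 − (1 − 0.76800)(1 − 0.77100) = 0.94687
Series ([0.94687] and G): 0.94687 × 0.97700 = 0.92509
Parallel (D and [0.92509]): 1 − (1 − 0.87100)(1 − 0.92509) = 0.99034
Series (C and [0.99034]): 0.84300 × 0.99034 = 0.83486
Parallel ([0.63552] and [0.83486]): 1 − (1 − 0.63552)(1 − 0.83486) = 0.940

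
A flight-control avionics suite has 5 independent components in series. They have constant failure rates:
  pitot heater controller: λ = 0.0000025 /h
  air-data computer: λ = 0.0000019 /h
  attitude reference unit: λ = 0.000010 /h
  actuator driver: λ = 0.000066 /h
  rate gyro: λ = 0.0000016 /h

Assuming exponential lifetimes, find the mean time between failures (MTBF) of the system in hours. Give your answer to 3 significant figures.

Series of exponential components: λ_sys = Σ λ_i
λ_sys = 0.0000025 + 0.0000019 + 0.000010 + 0.000066 + 0.0000016 = 8.2000e-05 /h
MTBF = 1 / λ_sys = 12200 h

12200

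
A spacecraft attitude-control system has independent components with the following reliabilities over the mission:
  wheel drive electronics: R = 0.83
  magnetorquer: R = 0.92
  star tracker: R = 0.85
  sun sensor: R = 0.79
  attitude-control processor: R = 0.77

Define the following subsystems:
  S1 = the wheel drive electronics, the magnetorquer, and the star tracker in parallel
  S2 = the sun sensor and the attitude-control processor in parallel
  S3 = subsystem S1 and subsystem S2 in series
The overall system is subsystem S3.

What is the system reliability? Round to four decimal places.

0.9498

Parallel (wheel drive electronics, magnetorquer, and star tracker): 1 − (1 − 0.830000)(1 − 0.920000)(1 − 0.850000) = 0.997960
Parallel (sun sensor and attitude-control processor): 1 − (1 − 0.790000)(1 − 0.770000) = 0.951700
Series ([0.997960] and [0.951700]): 0.997960 × 0.951700 = 0.9498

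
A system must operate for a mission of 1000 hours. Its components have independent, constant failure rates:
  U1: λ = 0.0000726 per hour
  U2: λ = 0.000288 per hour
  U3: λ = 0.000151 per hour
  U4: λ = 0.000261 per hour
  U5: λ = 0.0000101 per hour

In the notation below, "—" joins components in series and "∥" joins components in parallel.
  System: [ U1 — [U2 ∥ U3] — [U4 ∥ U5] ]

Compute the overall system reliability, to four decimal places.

0.8953

R(U1) = exp(−0.0000726 × 1000) = 0.929973
R(U2) = exp(−0.000288 × 1000) = 0.749762
R(U3) = exp(−0.000151 × 1000) = 0.859848
R(U4) = exp(−0.000261 × 1000) = 0.770281
R(U5) = exp(−0.0000101 × 1000) = 0.989951
Parallel (U2 and U3): 1 − (1 − 0.749762)(1 − 0.859848) = 0.964929
Parallel (U4 and U5): 1 − (1 − 0.770281)(1 − 0.989951) = 0.997692
Series (U1, [0.964929], and [0.997692]): 0.929973 × 0.964929 × 0.997692 = 0.8953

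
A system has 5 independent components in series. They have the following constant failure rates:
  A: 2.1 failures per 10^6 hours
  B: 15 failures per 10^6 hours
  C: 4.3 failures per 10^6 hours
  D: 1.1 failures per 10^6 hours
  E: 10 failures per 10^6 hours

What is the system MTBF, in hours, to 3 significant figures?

30800

Series of exponential components: λ_sys = Σ λ_i
λ_sys = 0.0000021 + 0.000015 + 0.0000043 + 0.0000011 + 0.000010 = 3.2500e-05 /h
MTBF = 1 / λ_sys = 30800 h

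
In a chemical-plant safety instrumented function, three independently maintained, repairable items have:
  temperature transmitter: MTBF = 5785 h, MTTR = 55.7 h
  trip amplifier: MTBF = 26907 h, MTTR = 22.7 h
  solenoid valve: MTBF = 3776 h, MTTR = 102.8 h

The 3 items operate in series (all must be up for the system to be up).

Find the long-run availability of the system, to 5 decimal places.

0.96340

A(temperature transmitter) = MTBF/(MTBF+MTTR) = 5785/(5785+55.7) = 0.990463
A(trip amplifier) = MTBF/(MTBF+MTTR) = 26907/(26907+22.7) = 0.999157
A(solenoid valve) = MTBF/(MTBF+MTTR) = 3776/(3776+102.8) = 0.973497
Series availability: 0.990463 × 0.999157 × 0.973497 = 0.96340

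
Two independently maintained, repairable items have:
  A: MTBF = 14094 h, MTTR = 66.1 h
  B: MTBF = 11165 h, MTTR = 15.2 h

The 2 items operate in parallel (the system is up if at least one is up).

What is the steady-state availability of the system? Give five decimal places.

0.99999

A(A) = MTBF/(MTBF+MTTR) = 14094/(14094+66.1) = 0.995332
A(B) = MTBF/(MTBF+MTTR) = 11165/(11165+15.2) = 0.998640
Parallel availability: 1 − (1 − 0.995332)(1 − 0.998640) = 0.99999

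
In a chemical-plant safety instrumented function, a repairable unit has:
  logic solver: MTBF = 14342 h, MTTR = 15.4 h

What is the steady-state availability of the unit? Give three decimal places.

0.999

A(logic solver) = MTBF/(MTBF+MTTR) = 14342/(14342+15.4) = 0.999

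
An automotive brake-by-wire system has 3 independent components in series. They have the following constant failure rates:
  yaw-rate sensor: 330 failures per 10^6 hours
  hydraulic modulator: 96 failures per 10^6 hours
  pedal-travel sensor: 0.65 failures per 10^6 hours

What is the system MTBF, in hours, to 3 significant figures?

2340

Series of exponential components: λ_sys = Σ λ_i
λ_sys = 0.00033 + 0.000096 + 0.00000065 = 4.2665e-04 /h
MTBF = 1 / λ_sys = 2340 h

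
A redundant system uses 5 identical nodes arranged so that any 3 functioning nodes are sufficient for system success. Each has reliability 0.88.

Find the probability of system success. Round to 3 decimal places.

R = Σ_{i=3}^{5} C(5,i) p^i (1−p)^{5−i} with p = 0.88
C(5,3)·0.88^3·0.12^2 = 0.09813
C(5,4)·0.88^4·0.12^1 = 0.35982
C(5,5)·0.88^5·0.12^0 = 0.52773
Sum = 0.986

0.986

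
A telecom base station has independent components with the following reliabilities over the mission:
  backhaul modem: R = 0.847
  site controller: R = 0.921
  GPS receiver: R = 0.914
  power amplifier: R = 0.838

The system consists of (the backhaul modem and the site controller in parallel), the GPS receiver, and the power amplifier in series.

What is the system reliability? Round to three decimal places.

0.757

Parallel (backhaul modem and site controller): 1 − (1 − 0.84700)(1 − 0.92100) = 0.98791
Series ([0.98791], GPS receiver, and power amplifier): 0.98791 × 0.91400 × 0.83800 = 0.757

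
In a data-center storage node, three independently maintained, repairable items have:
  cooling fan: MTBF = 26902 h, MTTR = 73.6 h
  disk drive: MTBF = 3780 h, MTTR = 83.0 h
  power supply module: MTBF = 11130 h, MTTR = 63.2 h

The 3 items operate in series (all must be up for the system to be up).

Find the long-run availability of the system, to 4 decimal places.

0.9703

A(cooling fan) = MTBF/(MTBF+MTTR) = 26902/(26902+73.6) = 0.997272
A(disk drive) = MTBF/(MTBF+MTTR) = 3780/(3780+83.0) = 0.978514
A(power supply module) = MTBF/(MTBF+MTTR) = 11130/(11130+63.2) = 0.994354
Series availability: 0.997272 × 0.978514 × 0.994354 = 0.9703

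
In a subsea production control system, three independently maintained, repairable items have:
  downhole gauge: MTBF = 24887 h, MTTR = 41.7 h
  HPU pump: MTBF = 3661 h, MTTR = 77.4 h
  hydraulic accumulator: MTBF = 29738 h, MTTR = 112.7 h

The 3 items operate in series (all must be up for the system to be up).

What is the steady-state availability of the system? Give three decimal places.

A(downhole gauge) = MTBF/(MTBF+MTTR) = 24887/(24887+41.7) = 0.998327
A(HPU pump) = MTBF/(MTBF+MTTR) = 3661/(3661+77.4) = 0.979296
A(hydraulic accumulator) = MTBF/(MTBF+MTTR) = 29738/(29738+112.7) = 0.996225
Series availability: 0.998327 × 0.979296 × 0.996225 = 0.974

0.974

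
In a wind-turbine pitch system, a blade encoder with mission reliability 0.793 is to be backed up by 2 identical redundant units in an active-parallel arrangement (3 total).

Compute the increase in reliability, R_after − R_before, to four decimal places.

0.1981

R_before = 0.793
R_after = 1 − (1 − 0.793)^3 = 0.9911
ΔR = 0.9911 − 0.793 = 0.1981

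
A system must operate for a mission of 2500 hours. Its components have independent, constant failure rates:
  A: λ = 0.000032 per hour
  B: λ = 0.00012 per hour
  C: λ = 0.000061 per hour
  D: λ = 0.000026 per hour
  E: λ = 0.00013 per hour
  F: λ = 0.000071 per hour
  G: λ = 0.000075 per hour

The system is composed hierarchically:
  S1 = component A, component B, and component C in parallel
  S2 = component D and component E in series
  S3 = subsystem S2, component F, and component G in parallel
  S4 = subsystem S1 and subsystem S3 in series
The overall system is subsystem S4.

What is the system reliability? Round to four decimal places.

R(A) = exp(−0.000032 × 2500) = 0.923116
R(B) = exp(−0.00012 × 2500) = 0.740818
R(C) = exp(−0.000061 × 2500) = 0.858559
R(D) = exp(−0.000026 × 2500) = 0.937067
R(E) = exp(−0.00013 × 2500) = 0.722527
R(F) = exp(−0.000071 × 2500) = 0.837361
R(G) = exp(−0.000075 × 2500) = 0.829029
Parallel (A, B, and C): 1 − (1 − 0.923116)(1 − 0.740818)(1 − 0.858559) = 0.997182
Series (D and E): 0.937067 × 0.722527 = 0.677056
Parallel ([0.677056], F, and G): 1 − (1 − 0.677056)(1 − 0.837361)(1 − 0.829029) = 0.991020
Series ([0.997182] and [0.991020]): 0.997182 × 0.991020 = 0.9882

0.9882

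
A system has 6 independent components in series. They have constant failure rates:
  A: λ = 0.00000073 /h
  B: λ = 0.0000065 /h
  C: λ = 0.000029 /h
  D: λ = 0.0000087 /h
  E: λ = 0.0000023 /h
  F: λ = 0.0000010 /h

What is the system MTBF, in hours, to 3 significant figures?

Series of exponential components: λ_sys = Σ λ_i
λ_sys = 0.00000073 + 0.0000065 + 0.000029 + 0.0000087 + 0.0000023 + 0.0000010 = 4.8230e-05 /h
MTBF = 1 / λ_sys = 20700 h

20700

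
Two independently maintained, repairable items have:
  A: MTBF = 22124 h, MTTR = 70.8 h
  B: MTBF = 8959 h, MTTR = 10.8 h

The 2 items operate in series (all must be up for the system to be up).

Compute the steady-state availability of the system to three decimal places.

A(A) = MTBF/(MTBF+MTTR) = 22124/(22124+70.8) = 0.996810
A(B) = MTBF/(MTBF+MTTR) = 8959/(8959+10.8) = 0.998796
Series availability: 0.996810 × 0.998796 = 0.996

0.996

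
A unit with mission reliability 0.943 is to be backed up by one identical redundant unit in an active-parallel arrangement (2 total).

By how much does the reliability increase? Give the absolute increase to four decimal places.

R_before = 0.943
R_after = 1 − (1 − 0.943)^2 = 0.9968
ΔR = 0.9968 − 0.943 = 0.0538

0.0538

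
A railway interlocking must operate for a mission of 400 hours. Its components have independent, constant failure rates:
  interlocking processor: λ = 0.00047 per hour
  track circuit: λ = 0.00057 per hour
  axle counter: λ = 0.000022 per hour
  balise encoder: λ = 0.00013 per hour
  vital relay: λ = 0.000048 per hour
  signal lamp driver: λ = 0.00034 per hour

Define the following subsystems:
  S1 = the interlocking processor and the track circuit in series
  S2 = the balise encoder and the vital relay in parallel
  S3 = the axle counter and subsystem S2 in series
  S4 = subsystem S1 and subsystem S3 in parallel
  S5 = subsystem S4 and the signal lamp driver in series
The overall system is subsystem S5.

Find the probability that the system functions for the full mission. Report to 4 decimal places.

0.8700

R(interlocking processor) = exp(−0.00047 × 400) = 0.828615
R(track circuit) = exp(−0.00057 × 400) = 0.796124
R(axle counter) = exp(−0.000022 × 400) = 0.991239
R(balise encoder) = exp(−0.00013 × 400) = 0.949329
R(vital relay) = exp(−0.000048 × 400) = 0.980983
R(signal lamp driver) = exp(−0.00034 × 400) = 0.872843
Series (interlocking processor and track circuit): 0.828615 × 0.796124 = 0.659680
Parallel (balise encoder and vital relay): 1 − (1 − 0.949329)(1 − 0.980983) = 0.999036
Series (axle counter and [0.999036]): 0.991239 × 0.999036 = 0.990283
Parallel ([0.659680] and [0.990283]): 1 − (1 − 0.659680)(1 − 0.990283) = 0.996693
Series ([0.996693] and signal lamp driver): 0.996693 × 0.872843 = 0.8700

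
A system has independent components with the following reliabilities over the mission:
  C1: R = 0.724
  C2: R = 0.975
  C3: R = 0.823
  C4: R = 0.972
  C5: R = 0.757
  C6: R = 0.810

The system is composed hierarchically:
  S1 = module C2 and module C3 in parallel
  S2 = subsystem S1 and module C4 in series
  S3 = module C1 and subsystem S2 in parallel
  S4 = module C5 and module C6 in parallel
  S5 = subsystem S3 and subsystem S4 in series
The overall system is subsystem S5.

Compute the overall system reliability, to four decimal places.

Parallel (C2 and C3): 1 − (1 − 0.975000)(1 − 0.823000) = 0.995575
Series ([0.995575] and C4): 0.995575 × 0.972000 = 0.967699
Parallel (C1 and [0.967699]): 1 − (1 − 0.724000)(1 − 0.967699) = 0.991085
Parallel (C5 and C6): 1 − (1 − 0.757000)(1 − 0.810000) = 0.953830
Series ([0.991085] and [0.953830]): 0.991085 × 0.953830 = 0.9453

0.9453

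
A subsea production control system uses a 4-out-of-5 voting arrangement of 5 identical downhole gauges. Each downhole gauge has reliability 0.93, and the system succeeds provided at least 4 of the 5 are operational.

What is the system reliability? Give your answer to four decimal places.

R = Σ_{i=4}^{5} C(5,i) p^i (1−p)^{5−i} with p = 0.93
C(5,4)·0.93^4·0.07^1 = 0.261818
C(5,5)·0.93^5·0.07^0 = 0.695688
Sum = 0.9575

0.9575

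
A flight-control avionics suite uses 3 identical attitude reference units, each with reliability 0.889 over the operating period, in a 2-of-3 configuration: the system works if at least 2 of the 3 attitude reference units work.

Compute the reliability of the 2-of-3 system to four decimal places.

R = Σ_{i=2}^{3} C(3,i) p^i (1−p)^{3−i} with p = 0.889
C(3,2)·0.889^2·0.111^1 = 0.263177
C(3,3)·0.889^3·0.111^0 = 0.702595
Sum = 0.9658

0.9658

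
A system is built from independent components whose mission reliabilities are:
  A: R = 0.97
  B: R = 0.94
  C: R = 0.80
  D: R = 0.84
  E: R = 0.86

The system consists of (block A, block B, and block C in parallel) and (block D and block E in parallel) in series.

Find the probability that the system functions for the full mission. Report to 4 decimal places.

0.9772

Parallel (A, B, and C): 1 − (1 − 0.970000)(1 − 0.940000)(1 − 0.800000) = 0.999640
Parallel (D and E): 1 − (1 − 0.840000)(1 − 0.860000) = 0.977600
Series ([0.999640] and [0.977600]): 0.999640 × 0.977600 = 0.9772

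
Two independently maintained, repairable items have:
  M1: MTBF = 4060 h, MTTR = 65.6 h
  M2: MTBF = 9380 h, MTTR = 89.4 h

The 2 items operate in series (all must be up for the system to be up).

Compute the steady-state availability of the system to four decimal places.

A(M1) = MTBF/(MTBF+MTTR) = 4060/(4060+65.6) = 0.984099
A(M2) = MTBF/(MTBF+MTTR) = 9380/(9380+89.4) = 0.990559
Series availability: 0.984099 × 0.990559 = 0.9748

0.9748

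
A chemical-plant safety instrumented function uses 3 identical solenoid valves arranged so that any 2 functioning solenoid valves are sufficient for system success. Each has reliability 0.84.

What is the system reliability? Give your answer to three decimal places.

0.931

R = Σ_{i=2}^{3} C(3,i) p^i (1−p)^{3−i} with p = 0.84
C(3,2)·0.84^2·0.16^1 = 0.33869
C(3,3)·0.84^3·0.16^0 = 0.59270
Sum = 0.931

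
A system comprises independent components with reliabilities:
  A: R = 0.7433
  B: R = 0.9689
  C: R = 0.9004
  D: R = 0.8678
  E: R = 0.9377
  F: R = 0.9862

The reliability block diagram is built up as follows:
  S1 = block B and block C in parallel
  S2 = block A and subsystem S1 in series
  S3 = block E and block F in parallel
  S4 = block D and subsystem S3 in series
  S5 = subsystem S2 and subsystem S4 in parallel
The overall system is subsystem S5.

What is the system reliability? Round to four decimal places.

0.9656

Parallel (B and C): 1 − (1 − 0.968900)(1 − 0.900400) = 0.996902
Series (A and [0.996902]): 0.743300 × 0.996902 = 0.740997
Parallel (E and F): 1 − (1 − 0.937700)(1 − 0.986200) = 0.999140
Series (D and [0.999140]): 0.867800 × 0.999140 = 0.867054
Parallel ([0.740997] and [0.867054]): 1 − (1 − 0.740997)(1 − 0.867054) = 0.9656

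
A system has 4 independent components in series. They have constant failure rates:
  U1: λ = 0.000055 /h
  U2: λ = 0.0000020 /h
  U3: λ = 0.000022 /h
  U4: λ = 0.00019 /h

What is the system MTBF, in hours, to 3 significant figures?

Series of exponential components: λ_sys = Σ λ_i
λ_sys = 0.000055 + 0.0000020 + 0.000022 + 0.00019 = 2.6900e-04 /h
MTBF = 1 / λ_sys = 3720 h

3720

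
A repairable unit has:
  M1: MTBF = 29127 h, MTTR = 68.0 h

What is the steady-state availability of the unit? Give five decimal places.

A(M1) = MTBF/(MTBF+MTTR) = 29127/(29127+68.0) = 0.99767

0.99767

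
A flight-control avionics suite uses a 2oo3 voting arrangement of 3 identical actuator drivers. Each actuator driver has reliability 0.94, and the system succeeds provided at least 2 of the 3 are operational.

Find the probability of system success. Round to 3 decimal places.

0.990

R = Σ_{i=2}^{3} C(3,i) p^i (1−p)^{3−i} with p = 0.94
C(3,2)·0.94^2·0.06^1 = 0.15905
C(3,3)·0.94^3·0.06^0 = 0.83058
Sum = 0.990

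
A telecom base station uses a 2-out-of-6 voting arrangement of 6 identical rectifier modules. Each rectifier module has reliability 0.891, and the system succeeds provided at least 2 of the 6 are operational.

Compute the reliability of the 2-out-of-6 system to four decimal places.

0.9999

R = Σ_{i=2}^{6} C(6,i) p^i (1−p)^{6−i} with p = 0.891
C(6,2)·0.891^2·0.109^4 = 0.001681
C(6,3)·0.891^3·0.109^3 = 0.018321
C(6,4)·0.891^4·0.109^2 = 0.112319
C(6,5)·0.891^5·0.109^1 = 0.367254
C(6,6)·0.891^6·0.109^0 = 0.500341
Sum = 0.9999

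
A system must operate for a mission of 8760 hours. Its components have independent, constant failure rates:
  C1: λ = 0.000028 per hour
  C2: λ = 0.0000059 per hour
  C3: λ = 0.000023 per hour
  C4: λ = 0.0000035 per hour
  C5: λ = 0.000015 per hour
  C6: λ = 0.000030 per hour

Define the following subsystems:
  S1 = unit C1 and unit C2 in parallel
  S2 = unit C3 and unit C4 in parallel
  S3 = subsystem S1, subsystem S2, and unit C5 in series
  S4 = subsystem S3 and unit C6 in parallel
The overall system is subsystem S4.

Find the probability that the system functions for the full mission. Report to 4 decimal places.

0.9682

R(C1) = exp(−0.000028 × 8760) = 0.782485
R(C2) = exp(−0.0000059 × 8760) = 0.949629
R(C3) = exp(−0.000023 × 8760) = 0.817520
R(C4) = exp(−0.0000035 × 8760) = 0.969805
R(C5) = exp(−0.000015 × 8760) = 0.876867
R(C6) = exp(−0.000030 × 8760) = 0.768896
Parallel (C1 and C2): 1 − (1 − 0.782485)(1 − 0.949629) = 0.989044
Parallel (C3 and C4): 1 − (1 − 0.817520)(1 − 0.969805) = 0.994490
Series ([0.989044], [0.994490], and C5): 0.989044 × 0.994490 × 0.876867 = 0.862481
Parallel ([0.862481] and C6): 1 − (1 − 0.862481)(1 − 0.768896) = 0.9682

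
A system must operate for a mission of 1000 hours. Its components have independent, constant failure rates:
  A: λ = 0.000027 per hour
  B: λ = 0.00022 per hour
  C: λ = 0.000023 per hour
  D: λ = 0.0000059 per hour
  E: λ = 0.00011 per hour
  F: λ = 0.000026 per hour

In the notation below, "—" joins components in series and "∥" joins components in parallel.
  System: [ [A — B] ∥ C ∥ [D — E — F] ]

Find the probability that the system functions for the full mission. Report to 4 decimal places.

0.9993

R(A) = exp(−0.000027 × 1000) = 0.973361
R(B) = exp(−0.00022 × 1000) = 0.802519
R(C) = exp(−0.000023 × 1000) = 0.977262
R(D) = exp(−0.0000059 × 1000) = 0.994117
R(E) = exp(−0.00011 × 1000) = 0.895834
R(F) = exp(−0.000026 × 1000) = 0.974335
Series (A and B): 0.973361 × 0.802519 = 0.781141
Series (D, E, and F): 0.994117 × 0.895834 × 0.974335 = 0.867707
Parallel ([0.781141], C, and [0.867707]): 1 − (1 − 0.781141)(1 − 0.977262)(1 − 0.867707) = 0.9993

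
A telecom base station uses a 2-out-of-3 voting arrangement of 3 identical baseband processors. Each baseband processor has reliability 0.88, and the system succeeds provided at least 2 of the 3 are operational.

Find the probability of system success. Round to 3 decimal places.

0.960

R = Σ_{i=2}^{3} C(3,i) p^i (1−p)^{3−i} with p = 0.88
C(3,2)·0.88^2·0.12^1 = 0.27878
C(3,3)·0.88^3·0.12^0 = 0.68147
Sum = 0.960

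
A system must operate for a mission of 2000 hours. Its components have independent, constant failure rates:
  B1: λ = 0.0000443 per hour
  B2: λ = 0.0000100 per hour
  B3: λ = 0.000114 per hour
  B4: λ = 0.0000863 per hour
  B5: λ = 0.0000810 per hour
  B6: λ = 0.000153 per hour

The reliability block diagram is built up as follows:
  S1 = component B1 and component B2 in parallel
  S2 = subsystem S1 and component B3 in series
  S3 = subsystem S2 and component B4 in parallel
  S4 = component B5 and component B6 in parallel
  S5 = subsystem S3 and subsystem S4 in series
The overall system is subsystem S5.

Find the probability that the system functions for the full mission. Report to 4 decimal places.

0.9293

R(B1) = exp(−0.0000443 × 2000) = 0.915212
R(B2) = exp(−0.0000100 × 2000) = 0.980199
R(B3) = exp(−0.000114 × 2000) = 0.796124
R(B4) = exp(−0.0000863 × 2000) = 0.841474
R(B5) = exp(−0.0000810 × 2000) = 0.850441
R(B6) = exp(−0.000153 × 2000) = 0.736387
Parallel (B1 and B2): 1 − (1 − 0.915212)(1 − 0.980199) = 0.998321
Series ([0.998321] and B3): 0.998321 × 0.796124 = 0.794787
Parallel ([0.794787] and B4): 1 − (1 − 0.794787)(1 − 0.841474) = 0.967468
Parallel (B5 and B6): 1 − (1 − 0.850441)(1 − 0.736387) = 0.960574
Series ([0.967468] and [0.960574]): 0.967468 × 0.960574 = 0.9293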